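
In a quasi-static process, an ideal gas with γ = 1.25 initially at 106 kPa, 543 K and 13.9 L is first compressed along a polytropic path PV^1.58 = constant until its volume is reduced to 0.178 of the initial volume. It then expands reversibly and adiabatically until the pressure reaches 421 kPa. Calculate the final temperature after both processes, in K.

n = P₁V₁/(RT₁) = 106×13.9/(8.314×543) = 0.326 mol.
Step 1 — Polytropic n=1.58: T₂ = T₁(V₁/V₂)^(n−1) = 543×(5.62)^0.58 = 1480 K; P₂ = P₁(V₁/V₂)^n = 1620 kPa.
W = (P₁V₁−P₂V₂)/(n−1) = (106×13.9−1620×2.47)/0.58 = -4370 J.
ΔU = nCvΔT = 0.326×33.3×(1480−543) = 10100 J.
Q = ΔU + W = 5770 J.
State after step 1: P = 1620 kPa, V = 2.47 L, T = 1480 K.
Step 2 — Adiabatic: T₂/T₁ = (P₂/P₁)^((γ−1)/γ) ⇒ T₂ = 1480×(0.260)^0.200 = 1130 K; V₂ = 7.27 L.
ΔU = nCvΔT = 0.326×33.3×(1130−1480) = -3790 J.
Q = 0 for an adiabatic process, so W = −ΔU = 3790 J.
Net over both steps: W = -583 J, Q = 5770 J, ΔU = 6350 J.

1130 K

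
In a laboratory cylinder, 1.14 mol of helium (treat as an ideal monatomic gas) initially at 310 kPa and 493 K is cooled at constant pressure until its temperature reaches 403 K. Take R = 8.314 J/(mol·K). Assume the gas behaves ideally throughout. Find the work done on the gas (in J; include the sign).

853 J

V₁ = nRT₁/P₁ = 1.14×8.314×493/310 = 15.1 L.
Isobaric: P stays 310 kPa; V/T = const ⇒ T₂ = 403 K, V₂ = 12.3 L.
W = PΔV = 310×(12.3−15.1) kPa·L = -853 J.
Work done on the gas = −W_by = 853 J.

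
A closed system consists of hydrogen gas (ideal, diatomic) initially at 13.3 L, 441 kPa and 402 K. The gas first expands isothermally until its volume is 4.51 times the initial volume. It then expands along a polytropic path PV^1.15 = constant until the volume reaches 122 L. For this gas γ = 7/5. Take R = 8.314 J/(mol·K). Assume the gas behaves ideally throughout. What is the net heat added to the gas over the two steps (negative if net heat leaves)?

11300 J

n = P₁V₁/(RT₁) = 441×13.3/(8.314×402) = 1.75 mol.
Step 1 — Isothermal: T stays 402 K; PV = const ⇒ V₂ = 60.0 L, P₂ = 97.8 kPa.
ΔU = 0 (ideal gas, T constant).
W = nRT ln(V₂/V₁) = 1.75×8.314×402×ln(4.51) = 8830 J.
Q = ΔU + W = 8830 J.
State after step 1: P = 97.8 kPa, V = 60.0 L, T = 402 K.
Step 2 — Polytropic n=1.15: T₂ = T₁(V₁/V₂)^(n−1) = 402×(0.492)^0.15 = 361 K; P₂ = P₁(V₁/V₂)^n = 43.2 kPa.
W = (P₁V₁−P₂V₂)/(n−1) = (97.8×60.0−43.2×122)/0.15 = 3950 J.
ΔU = nCvΔT = 1.75×20.8×(361−402) = -1480 J.
Q = ΔU + W = 2470 J.
Net over both steps: W = 12800 J, Q = 11300 J, ΔU = -1480 J.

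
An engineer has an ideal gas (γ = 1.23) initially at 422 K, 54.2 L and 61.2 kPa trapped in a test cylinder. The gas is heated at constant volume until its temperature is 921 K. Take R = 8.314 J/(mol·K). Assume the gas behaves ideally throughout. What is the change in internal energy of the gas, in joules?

17100 J

n = P₁V₁/(RT₁) = 61.2×54.2/(8.314×422) = 0.945 mol.
Isochoric: V stays 54.2 L; P/T = const ⇒ T₂ = 921 K, P₂ = 134 kPa.
For an ideal gas ΔU = nCvΔT with Cv = R/(γ−1) = 36.1 J/(mol·K).
ΔU = 0.945×36.1×(921−422) = 17100 J.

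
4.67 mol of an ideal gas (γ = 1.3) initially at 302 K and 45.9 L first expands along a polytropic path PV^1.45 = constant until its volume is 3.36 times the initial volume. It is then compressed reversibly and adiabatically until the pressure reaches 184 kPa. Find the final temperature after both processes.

243 K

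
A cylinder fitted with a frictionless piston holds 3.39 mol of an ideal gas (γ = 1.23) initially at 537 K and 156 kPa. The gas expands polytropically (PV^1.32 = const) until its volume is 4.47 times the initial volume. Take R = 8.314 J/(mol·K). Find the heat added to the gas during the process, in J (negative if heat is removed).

V₁ = nRT₁/P₁ = 3.39×8.314×537/156 = 97.0 L.
Polytropic n=1.32: T₂ = T₁(V₁/V₂)^(n−1) = 537×(0.224)^0.32 = 333 K; P₂ = P₁(V₁/V₂)^n = 21.6 kPa.
W = (P₁V₁−P₂V₂)/(n−1) = (156×97.0−21.6×434)/0.32 = 18000 J.
ΔU = nCvΔT = 3.39×36.1×(333−537) = -25100 J.
Q = ΔU + W = -7050 J.

-7050 J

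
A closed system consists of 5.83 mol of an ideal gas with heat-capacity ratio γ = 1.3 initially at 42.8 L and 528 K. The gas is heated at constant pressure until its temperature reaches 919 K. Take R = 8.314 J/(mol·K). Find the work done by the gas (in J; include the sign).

P₁ = nRT₁/V₁ = 5.83×8.314×528/42.8 = 598 kPa.
Isobaric: P stays 598 kPa; V/T = const ⇒ T₂ = 919 K, V₂ = 74.5 L.
W = PΔV = 598×(74.5−42.8) kPa·L = 19000 J.

19000 J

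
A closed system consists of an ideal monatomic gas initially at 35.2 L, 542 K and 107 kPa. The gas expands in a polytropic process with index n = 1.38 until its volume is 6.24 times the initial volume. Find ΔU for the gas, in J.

n = P₁V₁/(RT₁) = 107×35.2/(8.314×542) = 0.836 mol.
Polytropic n=1.38: T₂ = T₁(V₁/V₂)^(n−1) = 542×(0.160)^0.38 = 270 K; P₂ = P₁(V₁/V₂)^n = 8.55 kPa.
For an ideal gas ΔU = nCvΔT with Cv = (3/2)R = 12.5 J/(mol·K).
ΔU = 0.836×12.5×(270−542) = -2830 J.

-2830 J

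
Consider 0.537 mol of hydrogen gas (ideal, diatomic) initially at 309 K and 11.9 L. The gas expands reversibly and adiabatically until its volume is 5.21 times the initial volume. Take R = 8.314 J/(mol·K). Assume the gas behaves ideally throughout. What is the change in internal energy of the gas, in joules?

P₁ = nRT₁/V₁ = 0.537×8.314×309/11.9 = 116 kPa.
Adiabatic: TV^(γ−1) = const ⇒ T₂ = 309×(0.192)^0.400 = 160 K; PV^γ = const ⇒ P₂ = 11.5 kPa.
For an ideal gas ΔU = nCvΔT with Cv = (5/2)R = 20.8 J/(mol·K).
ΔU = 0.537×20.8×(160−309) = -1670 J.

-1670 J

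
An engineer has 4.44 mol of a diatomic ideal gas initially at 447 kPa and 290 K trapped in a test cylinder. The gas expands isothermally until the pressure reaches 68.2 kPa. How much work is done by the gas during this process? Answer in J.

20100 J

V₁ = nRT₁/P₁ = 4.44×8.314×290/447 = 23.9 L.
Isothermal: T stays 290 K; PV = const ⇒ V₂ = 157 L, P₂ = 68.2 kPa.
W = nRT ln(V₂/V₁) = 4.44×8.314×290×ln(6.55) = 20100 J.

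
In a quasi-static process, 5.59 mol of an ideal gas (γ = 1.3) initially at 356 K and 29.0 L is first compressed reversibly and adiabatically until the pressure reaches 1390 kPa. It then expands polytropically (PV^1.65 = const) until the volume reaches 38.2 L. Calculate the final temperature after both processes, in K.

234 K

P₁ = nRT₁/V₁ = 5.59×8.314×356/29.0 = 571 kPa.
Step 1 — Adiabatic: T₂/T₁ = (P₂/P₁)^((γ−1)/γ) ⇒ T₂ = 356×(2.44)^0.231 = 437 K; V₂ = 14.6 L.
ΔU = nCvΔT = 5.59×27.7×(437−356) = 12600 J.
Q = 0 for an adiabatic process, so W = −ΔU = -12600 J.
State after step 1: P = 1390 kPa, V = 14.6 L, T = 437 K.
Step 2 — Polytropic n=1.65: T₂ = T₁(V₁/V₂)^(n−1) = 437×(0.383)^0.65 = 234 K; P₂ = P₁(V₁/V₂)^n = 285 kPa.
W = (P₁V₁−P₂V₂)/(n−1) = (1390×14.6−285×38.2)/0.65 = 14500 J.
ΔU = nCvΔT = 5.59×27.7×(234−437) = -31500 J.
Q = ΔU + W = -16900 J.
Net over both steps: W = 1940 J, Q = -16900 J, ΔU = -18900 J.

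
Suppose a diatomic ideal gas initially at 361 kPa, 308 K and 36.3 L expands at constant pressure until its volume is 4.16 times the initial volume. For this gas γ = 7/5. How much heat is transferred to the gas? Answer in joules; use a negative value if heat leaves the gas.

n = P₁V₁/(RT₁) = 361×36.3/(8.314×308) = 5.12 mol.
Isobaric: P stays 361 kPa; V/T = const ⇒ T₂ = 1280 K, V₂ = 151 L.
W = PΔV = 361×(151−36.3) kPa·L = 41400 J.
ΔU = nCvΔT = 5.12×20.8×(1280−308) = 104000 J.
Q = ΔU + W = nCpΔT = 145000 J.

145000 J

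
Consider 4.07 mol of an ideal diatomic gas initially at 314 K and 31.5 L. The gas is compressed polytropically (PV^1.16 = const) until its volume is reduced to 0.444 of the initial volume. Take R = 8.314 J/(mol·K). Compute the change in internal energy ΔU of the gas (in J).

P₁ = nRT₁/V₁ = 4.07×8.314×314/31.5 = 337 kPa.
Polytropic n=1.16: T₂ = T₁(V₁/V₂)^(n−1) = 314×(2.25)^0.16 = 358 K; P₂ = P₁(V₁/V₂)^n = 865 kPa.
For an ideal gas ΔU = nCvΔT with Cv = (5/2)R = 20.8 J/(mol·K).
ΔU = 4.07×20.8×(358−314) = 3680 J.

3680 J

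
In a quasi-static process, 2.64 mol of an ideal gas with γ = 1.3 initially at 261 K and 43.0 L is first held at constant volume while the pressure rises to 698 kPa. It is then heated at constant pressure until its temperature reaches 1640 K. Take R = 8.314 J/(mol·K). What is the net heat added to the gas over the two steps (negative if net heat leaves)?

P₁ = nRT₁/V₁ = 2.64×8.314×261/43.0 = 133 kPa.
Step 1 — Isochoric: V stays 43.0 L; P/T = const ⇒ T₂ = 1370 K, P₂ = 698 kPa.
W = 0 (no volume change).
ΔU = nCvΔT = 2.64×27.7×(1370−261) = 81000 J.
Q = ΔU = 81000 J.
State after step 1: P = 698 kPa, V = 43.0 L, T = 1370 K.
Step 2 — Isobaric: P stays 698 kPa; V/T = const ⇒ T₂ = 1640 K, V₂ = 51.6 L.
W = PΔV = 698×(51.6−43.0) kPa·L = 5980 J.
ΔU = nCvΔT = 2.64×27.7×(1640−1370) = 19900 J.
Q = ΔU + W = nCpΔT = 25900 J.
Net over both steps: W = 5980 J, Q = 107000 J, ΔU = 101000 J.

107000 J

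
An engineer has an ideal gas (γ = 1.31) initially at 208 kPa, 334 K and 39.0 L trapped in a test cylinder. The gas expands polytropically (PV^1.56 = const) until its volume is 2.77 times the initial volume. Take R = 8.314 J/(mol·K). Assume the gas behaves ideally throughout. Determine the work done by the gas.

6300 J

n = P₁V₁/(RT₁) = 208×39.0/(8.314×334) = 2.92 mol.
Polytropic n=1.56: T₂ = T₁(V₁/V₂)^(n−1) = 334×(0.361)^0.56 = 189 K; P₂ = P₁(V₁/V₂)^n = 42.4 kPa.
W = (P₁V₁−P₂V₂)/(n−1) = (208×39.0−42.4×108)/0.56 = 6300 J.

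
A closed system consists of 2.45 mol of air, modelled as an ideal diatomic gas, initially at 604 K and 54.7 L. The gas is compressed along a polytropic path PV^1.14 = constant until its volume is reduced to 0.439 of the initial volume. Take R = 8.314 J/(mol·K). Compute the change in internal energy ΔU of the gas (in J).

P₁ = nRT₁/V₁ = 2.45×8.314×604/54.7 = 225 kPa.
Polytropic n=1.14: T₂ = T₁(V₁/V₂)^(n−1) = 604×(2.28)^0.14 = 678 K; P₂ = P₁(V₁/V₂)^n = 575 kPa.
For an ideal gas ΔU = nCvΔT with Cv = (5/2)R = 20.8 J/(mol·K).
ΔU = 2.45×20.8×(678−604) = 3760 J.

3760 J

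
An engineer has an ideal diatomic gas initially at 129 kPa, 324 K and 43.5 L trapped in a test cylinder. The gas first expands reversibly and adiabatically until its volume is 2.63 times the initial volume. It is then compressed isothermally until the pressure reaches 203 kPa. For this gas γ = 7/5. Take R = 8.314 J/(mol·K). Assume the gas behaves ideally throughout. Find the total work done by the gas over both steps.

n = P₁V₁/(RT₁) = 129×43.5/(8.314×324) = 2.08 mol.
Step 1 — Adiabatic: TV^(γ−1) = const ⇒ T₂ = 324×(0.380)^0.400 = 220 K; PV^γ = const ⇒ P₂ = 33.3 kPa.
ΔU = nCvΔT = 2.08×20.8×(220−324) = -4500 J.
Q = 0 for an adiabatic process, so W = −ΔU = 4500 J.
State after step 1: P = 33.3 kPa, V = 114 L, T = 220 K.
Step 2 — Isothermal: T stays 220 K; PV = const ⇒ V₂ = 18.8 L, P₂ = 203 kPa.
ΔU = 0 (ideal gas, T constant).
W = nRT ln(V₂/V₁) = 2.08×8.314×220×ln(0.164) = -6890 J.
Q = ΔU + W = -6890 J.
Net over both steps: W = -2390 J, Q = -6890 J, ΔU = -4500 J.

-2390 J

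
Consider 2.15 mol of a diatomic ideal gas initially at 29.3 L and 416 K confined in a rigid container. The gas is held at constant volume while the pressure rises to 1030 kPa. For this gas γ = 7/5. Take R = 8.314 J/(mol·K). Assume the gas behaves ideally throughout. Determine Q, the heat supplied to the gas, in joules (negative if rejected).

56900 J

P₁ = nRT₁/V₁ = 2.15×8.314×416/29.3 = 254 kPa.
Isochoric: V stays 29.3 L; P/T = const ⇒ T₂ = 1690 K, P₂ = 1030 kPa.
W = 0 (no volume change).
ΔU = nCvΔT = 2.15×20.8×(1690−416) = 56900 J.
Q = ΔU = 56900 J.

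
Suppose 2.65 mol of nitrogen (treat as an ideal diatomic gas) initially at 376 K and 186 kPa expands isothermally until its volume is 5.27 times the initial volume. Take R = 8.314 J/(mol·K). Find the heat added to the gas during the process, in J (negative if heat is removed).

V₁ = nRT₁/P₁ = 2.65×8.314×376/186 = 44.5 L.
Isothermal: T stays 376 K; PV = const ⇒ V₂ = 235 L, P₂ = 35.3 kPa.
ΔU = 0 (ideal gas, T constant).
W = nRT ln(V₂/V₁) = 2.65×8.314×376×ln(5.27) = 13800 J.
Q = ΔU + W = 13800 J.

13800 J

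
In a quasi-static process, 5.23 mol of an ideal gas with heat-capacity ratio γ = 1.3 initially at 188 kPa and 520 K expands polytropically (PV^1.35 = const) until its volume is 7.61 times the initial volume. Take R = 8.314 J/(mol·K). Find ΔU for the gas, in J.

V₁ = nRT₁/P₁ = 5.23×8.314×520/188 = 120 L.
Polytropic n=1.35: T₂ = T₁(V₁/V₂)^(n−1) = 520×(0.131)^0.35 = 256 K; P₂ = P₁(V₁/V₂)^n = 12.1 kPa.
For an ideal gas ΔU = nCvΔT with Cv = R/(γ−1) = 27.7 J/(mol·K).
ΔU = 5.23×27.7×(256−520) = -38300 J.

-38300 J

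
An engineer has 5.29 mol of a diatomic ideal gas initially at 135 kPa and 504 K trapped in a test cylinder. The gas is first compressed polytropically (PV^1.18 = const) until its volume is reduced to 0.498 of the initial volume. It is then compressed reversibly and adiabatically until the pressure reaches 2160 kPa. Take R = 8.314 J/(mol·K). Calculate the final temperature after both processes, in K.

V₁ = nRT₁/P₁ = 5.29×8.314×504/135 = 164 L.
Step 1 — Polytropic n=1.18: T₂ = T₁(V₁/V₂)^(n−1) = 504×(2.01)^0.18 = 571 K; P₂ = P₁(V₁/V₂)^n = 307 kPa.
W = (P₁V₁−P₂V₂)/(n−1) = (135×164−307×81.8)/0.18 = -16500 J.
ΔU = nCvΔT = 5.29×20.8×(571−504) = 7410 J.
Q = ΔU + W = -9060 J.
State after step 1: P = 307 kPa, V = 81.8 L, T = 571 K.
Step 2 — Adiabatic: T₂/T₁ = (P₂/P₁)^((γ−1)/γ) ⇒ T₂ = 571×(7.03)^0.286 = 997 K; V₂ = 20.3 L.
ΔU = nCvΔT = 5.29×20.8×(997−571) = 46800 J.
Q = 0 for an adiabatic process, so W = −ΔU = -46800 J.
Net over both steps: W = -63300 J, Q = -9060 J, ΔU = 54300 J.

997 K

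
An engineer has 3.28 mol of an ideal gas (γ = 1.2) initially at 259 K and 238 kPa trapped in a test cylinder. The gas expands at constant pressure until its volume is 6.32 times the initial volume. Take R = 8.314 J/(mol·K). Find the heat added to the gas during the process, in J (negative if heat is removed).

V₁ = nRT₁/P₁ = 3.28×8.314×259/238 = 29.7 L.
Isobaric: P stays 238 kPa; V/T = const ⇒ T₂ = 1640 K, V₂ = 188 L.
W = PΔV = 238×(188−29.7) kPa·L = 37600 J.
ΔU = nCvΔT = 3.28×41.6×(1640−259) = 188000 J.
Q = ΔU + W = nCpΔT = 225000 J.

225000 J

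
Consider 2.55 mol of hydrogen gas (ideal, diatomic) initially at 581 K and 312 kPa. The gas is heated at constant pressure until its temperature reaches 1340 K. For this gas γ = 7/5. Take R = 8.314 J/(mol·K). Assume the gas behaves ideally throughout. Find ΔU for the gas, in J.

V₁ = nRT₁/P₁ = 2.55×8.314×581/312 = 39.5 L.
Isobaric: P stays 312 kPa; V/T = const ⇒ T₂ = 1340 K, V₂ = 91.1 L.
For an ideal gas ΔU = nCvΔT with Cv = (5/2)R = 20.8 J/(mol·K).
ΔU = 2.55×20.8×(1340−581) = 40200 J.

40200 J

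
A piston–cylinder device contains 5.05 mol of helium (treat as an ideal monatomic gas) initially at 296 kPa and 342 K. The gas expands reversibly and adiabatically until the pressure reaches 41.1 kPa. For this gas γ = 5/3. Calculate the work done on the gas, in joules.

V₁ = nRT₁/P₁ = 5.05×8.314×342/296 = 48.5 L.
Adiabatic: T₂/T₁ = (P₂/P₁)^((γ−1)/γ) ⇒ T₂ = 342×(0.139)^0.400 = 155 K; V₂ = 159 L.
ΔU = nCvΔT = 5.05×12.5×(155−342) = -11800 J.
Q = 0 for an adiabatic process, so W = −ΔU = 11800 J.
Work done on the gas = −W_by = -11800 J.

-11800 J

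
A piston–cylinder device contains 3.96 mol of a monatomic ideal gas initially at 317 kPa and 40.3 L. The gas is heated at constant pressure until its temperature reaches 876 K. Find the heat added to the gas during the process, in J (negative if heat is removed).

40200 J

T₁ = P₁V₁/(nR) = 317×40.3/(3.96×8.314) = 388 K.
Isobaric: P stays 317 kPa; V/T = const ⇒ T₂ = 876 K, V₂ = 91.0 L.
W = PΔV = 317×(91.0−40.3) kPa·L = 16100 J.
ΔU = nCvΔT = 3.96×12.5×(876−388) = 24100 J.
Q = ΔU + W = nCpΔT = 40200 J.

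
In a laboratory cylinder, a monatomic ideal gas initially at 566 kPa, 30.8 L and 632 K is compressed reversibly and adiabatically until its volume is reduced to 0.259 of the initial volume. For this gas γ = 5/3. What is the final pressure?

Adiabatic: TV^(γ−1) = const ⇒ T₂ = 632×(3.86)^0.667 = 1560 K; PV^γ = const ⇒ P₂ = 5380 kPa.

5380 kPa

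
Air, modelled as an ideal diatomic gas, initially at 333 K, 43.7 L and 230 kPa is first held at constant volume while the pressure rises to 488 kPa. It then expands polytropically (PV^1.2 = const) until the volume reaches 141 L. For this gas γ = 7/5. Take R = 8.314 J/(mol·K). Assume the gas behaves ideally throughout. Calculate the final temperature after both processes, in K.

559 K

n = P₁V₁/(RT₁) = 230×43.7/(8.314×333) = 3.63 mol.
Step 1 — Isochoric: V stays 43.7 L; P/T = const ⇒ T₂ = 707 K, P₂ = 488 kPa.
W = 0 (no volume change).
ΔU = nCvΔT = 3.63×20.8×(707−333) = 28200 J.
Q = ΔU = 28200 J.
State after step 1: P = 488 kPa, V = 43.7 L, T = 707 K.
Step 2 — Polytropic n=1.2: T₂ = T₁(V₁/V₂)^(n−1) = 707×(0.310)^0.20 = 559 K; P₂ = P₁(V₁/V₂)^n = 120 kPa.
W = (P₁V₁−P₂V₂)/(n−1) = (488×43.7−120×141)/0.20 = 22300 J.
ΔU = nCvΔT = 3.63×20.8×(559−707) = -11100 J.
Q = ΔU + W = 11100 J.
Net over both steps: W = 22300 J, Q = 39300 J, ΔU = 17100 J.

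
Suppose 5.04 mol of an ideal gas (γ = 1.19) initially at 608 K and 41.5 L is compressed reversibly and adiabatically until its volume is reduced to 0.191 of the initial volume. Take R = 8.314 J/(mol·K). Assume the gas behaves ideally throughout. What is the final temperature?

P₁ = nRT₁/V₁ = 5.04×8.314×608/41.5 = 614 kPa.
Adiabatic: TV^(γ−1) = const ⇒ T₂ = 608×(5.24)^0.190 = 833 K; PV^γ = const ⇒ P₂ = 4400 kPa.

833 K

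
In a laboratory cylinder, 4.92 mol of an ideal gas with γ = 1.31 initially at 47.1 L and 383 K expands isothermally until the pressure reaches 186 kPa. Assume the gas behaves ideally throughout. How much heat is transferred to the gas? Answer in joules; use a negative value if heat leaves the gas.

P₁ = nRT₁/V₁ = 4.92×8.314×383/47.1 = 333 kPa.
Isothermal: T stays 383 K; PV = const ⇒ V₂ = 84.2 L, P₂ = 186 kPa.
ΔU = 0 (ideal gas, T constant).
W = nRT ln(V₂/V₁) = 4.92×8.314×383×ln(1.79) = 9110 J.
Q = ΔU + W = 9110 J.

9110 J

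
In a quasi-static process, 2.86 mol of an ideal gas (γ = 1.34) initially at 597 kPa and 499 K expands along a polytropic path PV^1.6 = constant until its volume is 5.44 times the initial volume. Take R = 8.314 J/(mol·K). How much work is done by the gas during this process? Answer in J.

V₁ = nRT₁/P₁ = 2.86×8.314×499/597 = 19.9 L.
Polytropic n=1.6: T₂ = T₁(V₁/V₂)^(n−1) = 499×(0.184)^0.60 = 181 K; P₂ = P₁(V₁/V₂)^n = 39.7 kPa.
W = (P₁V₁−P₂V₂)/(n−1) = (597×19.9−39.7×108)/0.60 = 12600 J.

12600 J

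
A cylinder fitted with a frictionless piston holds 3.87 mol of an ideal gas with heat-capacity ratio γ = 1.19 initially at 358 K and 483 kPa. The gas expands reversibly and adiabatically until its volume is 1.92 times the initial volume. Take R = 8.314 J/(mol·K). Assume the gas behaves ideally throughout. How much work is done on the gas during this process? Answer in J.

-7070 J

V₁ = nRT₁/P₁ = 3.87×8.314×358/483 = 23.8 L.
Adiabatic: TV^(γ−1) = const ⇒ T₂ = 358×(0.521)^0.190 = 316 K; PV^γ = const ⇒ P₂ = 222 kPa.
ΔU = nCvΔT = 3.87×43.8×(316−358) = -7070 J.
Q = 0 for an adiabatic process, so W = −ΔU = 7070 J.
Work done on the gas = −W_by = -7070 J.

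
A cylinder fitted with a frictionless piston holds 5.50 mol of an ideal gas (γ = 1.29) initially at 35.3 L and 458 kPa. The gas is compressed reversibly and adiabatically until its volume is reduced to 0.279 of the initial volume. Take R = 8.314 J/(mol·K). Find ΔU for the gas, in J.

T₁ = P₁V₁/(nR) = 458×35.3/(5.50×8.314) = 354 K.
Adiabatic: TV^(γ−1) = const ⇒ T₂ = 354×(3.58)^0.290 = 512 K; PV^γ = const ⇒ P₂ = 2380 kPa.
For an ideal gas ΔU = nCvΔT with Cv = R/(γ−1) = 28.7 J/(mol·K).
ΔU = 5.50×28.7×(512−354) = 25000 J.

25000 J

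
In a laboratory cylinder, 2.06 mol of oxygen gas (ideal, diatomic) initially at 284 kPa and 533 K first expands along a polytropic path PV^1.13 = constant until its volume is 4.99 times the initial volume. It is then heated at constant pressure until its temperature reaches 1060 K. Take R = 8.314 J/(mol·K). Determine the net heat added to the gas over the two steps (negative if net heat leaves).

46600 J

V₁ = nRT₁/P₁ = 2.06×8.314×533/284 = 32.1 L.
Step 1 — Polytropic n=1.13: T₂ = T₁(V₁/V₂)^(n−1) = 533×(0.200)^0.13 = 432 K; P₂ = P₁(V₁/V₂)^n = 46.2 kPa.
W = (P₁V₁−P₂V₂)/(n−1) = (284×32.1−46.2×160)/0.13 = 13200 J.
ΔU = nCvΔT = 2.06×20.8×(432−533) = -4300 J.
Q = ΔU + W = 8940 J.
State after step 1: P = 46.2 kPa, V = 160 L, T = 432 K.
Step 2 — Isobaric: P stays 46.2 kPa; V/T = const ⇒ T₂ = 1060 K, V₂ = 393 L.
W = PΔV = 46.2×(393−160) kPa·L = 10700 J.
ΔU = nCvΔT = 2.06×20.8×(1060−432) = 26900 J.
Q = ΔU + W = nCpΔT = 37600 J.
Net over both steps: W = 24000 J, Q = 46600 J, ΔU = 22600 J.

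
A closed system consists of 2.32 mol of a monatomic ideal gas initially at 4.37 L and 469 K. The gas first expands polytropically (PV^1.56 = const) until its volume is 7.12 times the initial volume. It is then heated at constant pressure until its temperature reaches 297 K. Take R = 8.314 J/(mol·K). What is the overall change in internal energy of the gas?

P₁ = nRT₁/V₁ = 2.32×8.314×469/4.37 = 2070 kPa.
Step 1 — Polytropic n=1.56: T₂ = T₁(V₁/V₂)^(n−1) = 469×(0.140)^0.56 = 156 K; P₂ = P₁(V₁/V₂)^n = 96.9 kPa.
W = (P₁V₁−P₂V₂)/(n−1) = (2070×4.37−96.9×31.1)/0.56 = 10800 J.
ΔU = nCvΔT = 2.32×12.5×(156−469) = -9050 J.
Q = ΔU + W = 1720 J.
State after step 1: P = 96.9 kPa, V = 31.1 L, T = 156 K.
Step 2 — Isobaric: P stays 96.9 kPa; V/T = const ⇒ T₂ = 297 K, V₂ = 59.1 L.
W = PΔV = 96.9×(59.1−31.1) kPa·L = 2720 J.
ΔU = nCvΔT = 2.32×12.5×(297−156) = 4070 J.
Q = ΔU + W = nCpΔT = 6790 J.
Net over both steps: W = 13500 J, Q = 8510 J, ΔU = -4980 J.

-4980 J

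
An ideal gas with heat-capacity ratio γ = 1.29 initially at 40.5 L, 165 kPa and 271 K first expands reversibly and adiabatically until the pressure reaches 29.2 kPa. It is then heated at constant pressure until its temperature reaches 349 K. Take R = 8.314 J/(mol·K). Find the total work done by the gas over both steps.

11500 J

n = P₁V₁/(RT₁) = 165×40.5/(8.314×271) = 2.97 mol.
Step 1 — Adiabatic: T₂/T₁ = (P₂/P₁)^((γ−1)/γ) ⇒ T₂ = 271×(0.177)^0.225 = 184 K; V₂ = 155 L.
ΔU = nCvΔT = 2.97×28.7×(184−271) = -7430 J.
Q = 0 for an adiabatic process, so W = −ΔU = 7430 J.
State after step 1: P = 29.2 kPa, V = 155 L, T = 184 K.
Step 2 — Isobaric: P stays 29.2 kPa; V/T = const ⇒ T₂ = 349 K, V₂ = 295 L.
W = PΔV = 29.2×(295−155) kPa·L = 4080 J.
ΔU = nCvΔT = 2.97×28.7×(349−184) = 14100 J.
Q = ΔU + W = nCpΔT = 18100 J.
Net over both steps: W = 11500 J, Q = 18100 J, ΔU = 6630 J.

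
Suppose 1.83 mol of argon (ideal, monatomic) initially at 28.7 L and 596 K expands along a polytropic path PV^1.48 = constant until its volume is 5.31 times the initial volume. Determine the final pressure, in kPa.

26.7 kPa

P₁ = nRT₁/V₁ = 1.83×8.314×596/28.7 = 316 kPa.
Polytropic n=1.48: T₂ = T₁(V₁/V₂)^(n−1) = 596×(0.188)^0.48 = 267 K; P₂ = P₁(V₁/V₂)^n = 26.7 kPa.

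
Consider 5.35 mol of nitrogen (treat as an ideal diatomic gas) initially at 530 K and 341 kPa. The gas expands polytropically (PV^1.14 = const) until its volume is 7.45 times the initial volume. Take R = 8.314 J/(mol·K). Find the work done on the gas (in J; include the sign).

V₁ = nRT₁/P₁ = 5.35×8.314×530/341 = 69.1 L.
Polytropic n=1.14: T₂ = T₁(V₁/V₂)^(n−1) = 530×(0.134)^0.14 = 400 K; P₂ = P₁(V₁/V₂)^n = 34.6 kPa.
W = (P₁V₁−P₂V₂)/(n−1) = (341×69.1−34.6×515)/0.14 = 41300 J.
Work done on the gas = −W_by = -41300 J.

-41300 J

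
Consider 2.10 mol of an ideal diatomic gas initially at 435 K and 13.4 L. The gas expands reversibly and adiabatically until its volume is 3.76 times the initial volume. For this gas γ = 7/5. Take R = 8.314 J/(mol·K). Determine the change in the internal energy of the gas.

-7810 J

P₁ = nRT₁/V₁ = 2.10×8.314×435/13.4 = 567 kPa.
Adiabatic: TV^(γ−1) = const ⇒ T₂ = 435×(0.266)^0.400 = 256 K; PV^γ = const ⇒ P₂ = 88.7 kPa.
For an ideal gas ΔU = nCvΔT with Cv = (5/2)R = 20.8 J/(mol·K).
ΔU = 2.10×20.8×(256−435) = -7810 J.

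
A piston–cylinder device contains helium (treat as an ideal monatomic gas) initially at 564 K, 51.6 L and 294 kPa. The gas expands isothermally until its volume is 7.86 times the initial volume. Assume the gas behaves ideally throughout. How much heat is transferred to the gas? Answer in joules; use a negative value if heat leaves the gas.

n = P₁V₁/(RT₁) = 294×51.6/(8.314×564) = 3.24 mol.
Isothermal: T stays 564 K; PV = const ⇒ V₂ = 406 L, P₂ = 37.4 kPa.
ΔU = 0 (ideal gas, T constant).
W = nRT ln(V₂/V₁) = 3.24×8.314×564×ln(7.86) = 31300 J.
Q = ΔU + W = 31300 J.

31300 J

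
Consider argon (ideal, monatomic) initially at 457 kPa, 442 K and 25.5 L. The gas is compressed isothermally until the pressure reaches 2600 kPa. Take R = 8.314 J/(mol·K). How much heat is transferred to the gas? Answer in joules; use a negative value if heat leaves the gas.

-20300 J

n = P₁V₁/(RT₁) = 457×25.5/(8.314×442) = 3.17 mol.
Isothermal: T stays 442 K; PV = const ⇒ V₂ = 4.48 L, P₂ = 2600 kPa.
ΔU = 0 (ideal gas, T constant).
W = nRT ln(V₂/V₁) = 3.17×8.314×442×ln(0.176) = -20300 J.
Q = ΔU + W = -20300 J.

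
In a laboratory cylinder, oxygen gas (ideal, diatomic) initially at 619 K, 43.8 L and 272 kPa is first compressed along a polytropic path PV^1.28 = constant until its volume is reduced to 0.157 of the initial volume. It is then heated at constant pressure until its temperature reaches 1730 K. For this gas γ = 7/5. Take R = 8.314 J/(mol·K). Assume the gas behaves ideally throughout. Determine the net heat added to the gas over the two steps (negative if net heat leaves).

n = P₁V₁/(RT₁) = 272×43.8/(8.314×619) = 2.31 mol.
Step 1 — Polytropic n=1.28: T₂ = T₁(V₁/V₂)^(n−1) = 619×(6.37)^0.28 = 1040 K; P₂ = P₁(V₁/V₂)^n = 2910 kPa.
W = (P₁V₁−P₂V₂)/(n−1) = (272×43.8−2910×6.88)/0.28 = -28900 J.
ΔU = nCvΔT = 2.31×20.8×(1040−619) = 20200 J.
Q = ΔU + W = -8670 J.
State after step 1: P = 2910 kPa, V = 6.88 L, T = 1040 K.
Step 2 — Isobaric: P stays 2910 kPa; V/T = const ⇒ T₂ = 1730 K, V₂ = 11.4 L.
W = PΔV = 2910×(11.4−6.88) kPa·L = 13300 J.
ΔU = nCvΔT = 2.31×20.8×(1730−1040) = 33200 J.
Q = ΔU + W = nCpΔT = 46500 J.
Net over both steps: W = -15600 J, Q = 37800 J, ΔU = 53500 J.

37800 J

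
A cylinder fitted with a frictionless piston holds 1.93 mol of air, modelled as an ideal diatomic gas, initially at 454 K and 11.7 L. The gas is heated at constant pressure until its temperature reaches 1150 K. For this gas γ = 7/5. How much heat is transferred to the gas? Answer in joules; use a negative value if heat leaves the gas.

39100 J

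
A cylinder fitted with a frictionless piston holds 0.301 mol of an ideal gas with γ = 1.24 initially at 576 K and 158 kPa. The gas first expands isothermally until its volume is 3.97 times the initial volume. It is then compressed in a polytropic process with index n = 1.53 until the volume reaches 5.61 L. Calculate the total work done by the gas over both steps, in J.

-2600 J

V₁ = nRT₁/P₁ = 0.301×8.314×576/158 = 9.12 L.
Step 1 — Isothermal: T stays 576 K; PV = const ⇒ V₂ = 36.2 L, P₂ = 39.8 kPa.
ΔU = 0 (ideal gas, T constant).
W = nRT ln(V₂/V₁) = 0.301×8.314×576×ln(3.97) = 1990 J.
Q = ΔU + W = 1990 J.
State after step 1: P = 39.8 kPa, V = 36.2 L, T = 576 K.
Step 2 — Polytropic n=1.53: T₂ = T₁(V₁/V₂)^(n−1) = 576×(6.46)^0.53 = 1550 K; P₂ = P₁(V₁/V₂)^n = 690 kPa.
W = (P₁V₁−P₂V₂)/(n−1) = (39.8×36.2−690×5.61)/0.53 = -4590 J.
ΔU = nCvΔT = 0.301×34.6×(1550−576) = 10100 J.
Q = ΔU + W = 5540 J.
Net over both steps: W = -2600 J, Q = 7530 J, ΔU = 10100 J.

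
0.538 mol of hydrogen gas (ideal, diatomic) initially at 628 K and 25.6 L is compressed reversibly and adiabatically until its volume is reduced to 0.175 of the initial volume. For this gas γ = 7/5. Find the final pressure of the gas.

P₁ = nRT₁/V₁ = 0.538×8.314×628/25.6 = 110 kPa.
Adiabatic: TV^(γ−1) = const ⇒ T₂ = 628×(5.71)^0.400 = 1260 K; PV^γ = const ⇒ P₂ = 1260 kPa.

1260 kPa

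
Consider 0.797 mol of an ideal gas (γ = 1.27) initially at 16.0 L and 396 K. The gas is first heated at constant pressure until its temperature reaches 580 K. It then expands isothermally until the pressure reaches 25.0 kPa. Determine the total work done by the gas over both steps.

8450 J

P₁ = nRT₁/V₁ = 0.797×8.314×396/16.0 = 164 kPa.
Step 1 — Isobaric: P stays 164 kPa; V/T = const ⇒ T₂ = 580 K, V₂ = 23.4 L.
W = PΔV = 164×(23.4−16.0) kPa·L = 1220 J.
ΔU = nCvΔT = 0.797×30.8×(580−396) = 4520 J.
Q = ΔU + W = nCpΔT = 5730 J.
State after step 1: P = 164 kPa, V = 23.4 L, T = 580 K.
Step 2 — Isothermal: T stays 580 K; PV = const ⇒ V₂ = 154 L, P₂ = 25.0 kPa.
ΔU = 0 (ideal gas, T constant).
W = nRT ln(V₂/V₁) = 0.797×8.314×580×ln(6.56) = 7230 J.
Q = ΔU + W = 7230 J.
Net over both steps: W = 8450 J, Q = 13000 J, ΔU = 4520 J.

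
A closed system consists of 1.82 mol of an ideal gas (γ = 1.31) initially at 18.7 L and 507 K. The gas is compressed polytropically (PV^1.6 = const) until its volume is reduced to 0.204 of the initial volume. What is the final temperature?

1320 K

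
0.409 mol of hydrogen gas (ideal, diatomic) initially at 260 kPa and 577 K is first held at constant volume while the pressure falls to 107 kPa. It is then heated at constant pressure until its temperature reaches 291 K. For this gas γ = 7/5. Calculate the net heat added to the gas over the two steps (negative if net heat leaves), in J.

V₁ = nRT₁/P₁ = 0.409×8.314×577/260 = 7.55 L.
Step 1 — Isochoric: V stays 7.55 L; P/T = const ⇒ T₂ = 237 K, P₂ = 107 kPa.
W = 0 (no volume change).
ΔU = nCvΔT = 0.409×20.8×(237−577) = -2890 J.
Q = ΔU = -2890 J.
State after step 1: P = 107 kPa, V = 7.55 L, T = 237 K.
Step 2 — Isobaric: P stays 107 kPa; V/T = const ⇒ T₂ = 291 K, V₂ = 9.25 L.
W = PΔV = 107×(9.25−7.55) kPa·L = 182 J.
ΔU = nCvΔT = 0.409×20.8×(291−237) = 455 J.
Q = ΔU + W = nCpΔT = 637 J.
Net over both steps: W = 182 J, Q = -2250 J, ΔU = -2430 J.

-2250 J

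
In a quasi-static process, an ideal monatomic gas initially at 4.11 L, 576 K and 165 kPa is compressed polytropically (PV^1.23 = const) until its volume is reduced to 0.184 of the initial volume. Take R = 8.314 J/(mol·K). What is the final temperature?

850 K

Polytropic n=1.23: T₂ = T₁(V₁/V₂)^(n−1) = 576×(5.43)^0.23 = 850 K; P₂ = P₁(V₁/V₂)^n = 1320 kPa.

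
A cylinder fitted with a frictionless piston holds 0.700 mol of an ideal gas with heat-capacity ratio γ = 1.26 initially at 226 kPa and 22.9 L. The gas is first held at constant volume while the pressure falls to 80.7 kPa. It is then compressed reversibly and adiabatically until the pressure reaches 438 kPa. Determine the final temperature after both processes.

450 K

T₁ = P₁V₁/(nR) = 226×22.9/(0.700×8.314) = 889 K.
Step 1 — Isochoric: V stays 22.9 L; P/T = const ⇒ T₂ = 318 K, P₂ = 80.7 kPa.
W = 0 (no volume change).
ΔU = nCvΔT = 0.700×32.0×(318−889) = -12800 J.
Q = ΔU = -12800 J.
State after step 1: P = 80.7 kPa, V = 22.9 L, T = 318 K.
Step 2 — Adiabatic: T₂/T₁ = (P₂/P₁)^((γ−1)/γ) ⇒ T₂ = 318×(5.43)^0.206 = 450 K; V₂ = 5.98 L.
ΔU = nCvΔT = 0.700×32.0×(450−318) = 2970 J.
Q = 0 for an adiabatic process, so W = −ΔU = -2970 J.
Net over both steps: W = -2970 J, Q = -12800 J, ΔU = -9830 J.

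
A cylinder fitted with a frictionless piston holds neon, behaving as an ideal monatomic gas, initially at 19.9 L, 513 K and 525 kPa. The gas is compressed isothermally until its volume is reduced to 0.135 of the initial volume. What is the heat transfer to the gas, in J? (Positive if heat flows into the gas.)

n = P₁V₁/(RT₁) = 525×19.9/(8.314×513) = 2.45 mol.
Isothermal: T stays 513 K; PV = const ⇒ V₂ = 2.69 L, P₂ = 3890 kPa.
ΔU = 0 (ideal gas, T constant).
W = nRT ln(V₂/V₁) = 2.45×8.314×513×ln(0.135) = -20900 J.
Q = ΔU + W = -20900 J.

-20900 J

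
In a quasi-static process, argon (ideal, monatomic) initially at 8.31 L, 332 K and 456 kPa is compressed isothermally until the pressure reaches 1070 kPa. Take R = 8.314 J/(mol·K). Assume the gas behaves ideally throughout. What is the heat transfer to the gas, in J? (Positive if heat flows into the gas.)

-3230 J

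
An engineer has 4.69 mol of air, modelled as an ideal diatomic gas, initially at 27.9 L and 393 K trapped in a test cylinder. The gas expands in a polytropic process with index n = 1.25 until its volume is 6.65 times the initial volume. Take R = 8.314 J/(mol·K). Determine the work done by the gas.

P₁ = nRT₁/V₁ = 4.69×8.314×393/27.9 = 549 kPa.
Polytropic n=1.25: T₂ = T₁(V₁/V₂)^(n−1) = 393×(0.150)^0.25 = 245 K; P₂ = P₁(V₁/V₂)^n = 51.4 kPa.
W = (P₁V₁−P₂V₂)/(n−1) = (549×27.9−51.4×186)/0.25 = 23100 J.

23100 J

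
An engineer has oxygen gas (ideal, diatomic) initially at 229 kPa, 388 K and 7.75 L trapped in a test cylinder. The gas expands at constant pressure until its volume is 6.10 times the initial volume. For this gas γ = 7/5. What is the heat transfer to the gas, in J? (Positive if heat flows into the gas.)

31700 J

n = P₁V₁/(RT₁) = 229×7.75/(8.314×388) = 0.550 mol.
Isobaric: P stays 229 kPa; V/T = const ⇒ T₂ = 2370 K, V₂ = 47.3 L.
W = PΔV = 229×(47.3−7.75) kPa·L = 9050 J.
ΔU = nCvΔT = 0.550×20.8×(2370−388) = 22600 J.
Q = ΔU + W = nCpΔT = 31700 J.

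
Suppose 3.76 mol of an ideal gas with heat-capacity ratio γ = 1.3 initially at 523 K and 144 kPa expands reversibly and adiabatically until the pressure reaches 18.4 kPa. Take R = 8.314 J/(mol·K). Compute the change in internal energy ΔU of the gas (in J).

-20600 J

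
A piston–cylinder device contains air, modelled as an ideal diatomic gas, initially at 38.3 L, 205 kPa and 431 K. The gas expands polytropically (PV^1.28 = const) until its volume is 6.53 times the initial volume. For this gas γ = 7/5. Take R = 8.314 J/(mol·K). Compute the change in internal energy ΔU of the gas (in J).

-8020 J

n = P₁V₁/(RT₁) = 205×38.3/(8.314×431) = 2.19 mol.
Polytropic n=1.28: T₂ = T₁(V₁/V₂)^(n−1) = 431×(0.153)^0.28 = 255 K; P₂ = P₁(V₁/V₂)^n = 18.6 kPa.
For an ideal gas ΔU = nCvΔT with Cv = (5/2)R = 20.8 J/(mol·K).
ΔU = 2.19×20.8×(255−431) = -8020 J.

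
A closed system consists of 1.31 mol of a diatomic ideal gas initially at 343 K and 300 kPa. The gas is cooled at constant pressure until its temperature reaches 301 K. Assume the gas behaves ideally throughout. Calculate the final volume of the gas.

10.9 L

V₁ = nRT₁/P₁ = 1.31×8.314×343/300 = 12.5 L.
Isobaric: P stays 300 kPa; V/T = const ⇒ T₂ = 301 K, V₂ = 10.9 L.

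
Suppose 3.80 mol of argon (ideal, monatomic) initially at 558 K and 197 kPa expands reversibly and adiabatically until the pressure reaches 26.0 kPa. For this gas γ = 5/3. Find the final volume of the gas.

V₁ = nRT₁/P₁ = 3.80×8.314×558/197 = 89.5 L.
Adiabatic: T₂/T₁ = (P₂/P₁)^((γ−1)/γ) ⇒ T₂ = 558×(0.132)^0.400 = 248 K; V₂ = 302 L.

302 L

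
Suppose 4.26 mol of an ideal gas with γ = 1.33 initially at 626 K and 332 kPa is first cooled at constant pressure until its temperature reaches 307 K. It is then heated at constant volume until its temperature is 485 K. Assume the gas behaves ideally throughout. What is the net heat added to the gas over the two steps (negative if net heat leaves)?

V₁ = nRT₁/P₁ = 4.26×8.314×626/332 = 66.8 L.
Step 1 — Isobaric: P stays 332 kPa; V/T = const ⇒ T₂ = 307 K, V₂ = 32.8 L.
W = PΔV = 332×(32.8−66.8) kPa·L = -11300 J.
ΔU = nCvΔT = 4.26×25.2×(307−626) = -34200 J.
Q = ΔU + W = nCpΔT = -45500 J.
State after step 1: P = 332 kPa, V = 32.8 L, T = 307 K.
Step 2 — Isochoric: V stays 32.8 L; P/T = const ⇒ T₂ = 485 K, P₂ = 524 kPa.
W = 0 (no volume change).
ΔU = nCvΔT = 4.26×25.2×(485−307) = 19100 J.
Q = ΔU = 19100 J.
Net over both steps: W = -11300 J, Q = -26400 J, ΔU = -15100 J.

-26400 J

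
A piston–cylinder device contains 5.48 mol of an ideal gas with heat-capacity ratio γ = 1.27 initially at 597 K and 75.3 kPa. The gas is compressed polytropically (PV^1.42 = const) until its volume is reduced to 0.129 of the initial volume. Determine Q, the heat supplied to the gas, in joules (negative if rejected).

49100 J

V₁ = nRT₁/P₁ = 5.48×8.314×597/75.3 = 361 L.
Polytropic n=1.42: T₂ = T₁(V₁/V₂)^(n−1) = 597×(7.75)^0.42 = 1410 K; P₂ = P₁(V₁/V₂)^n = 1380 kPa.
W = (P₁V₁−P₂V₂)/(n−1) = (75.3×361−1380×46.6)/0.42 = -88300 J.
ΔU = nCvΔT = 5.48×30.8×(1410−597) = 137000 J.
Q = ΔU + W = 49100 J.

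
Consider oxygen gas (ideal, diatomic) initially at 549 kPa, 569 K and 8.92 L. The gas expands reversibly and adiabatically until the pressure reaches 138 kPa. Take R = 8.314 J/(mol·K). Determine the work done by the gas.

n = P₁V₁/(RT₁) = 549×8.92/(8.314×569) = 1.04 mol.
Adiabatic: T₂/T₁ = (P₂/P₁)^((γ−1)/γ) ⇒ T₂ = 569×(0.251)^0.286 = 384 K; V₂ = 23.9 L.
ΔU = nCvΔT = 1.04×20.8×(384−569) = -3990 J.
Q = 0 for an adiabatic process, so W = −ΔU = 3990 J.

3990 J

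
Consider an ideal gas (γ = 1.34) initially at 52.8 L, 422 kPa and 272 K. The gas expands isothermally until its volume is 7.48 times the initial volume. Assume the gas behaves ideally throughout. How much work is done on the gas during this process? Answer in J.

n = P₁V₁/(RT₁) = 422×52.8/(8.314×272) = 9.85 mol.
Isothermal: T stays 272 K; PV = const ⇒ V₂ = 395 L, P₂ = 56.4 kPa.
W = nRT ln(V₂/V₁) = 9.85×8.314×272×ln(7.48) = 44800 J.
Work done on the gas = −W_by = -44800 J.

-44800 J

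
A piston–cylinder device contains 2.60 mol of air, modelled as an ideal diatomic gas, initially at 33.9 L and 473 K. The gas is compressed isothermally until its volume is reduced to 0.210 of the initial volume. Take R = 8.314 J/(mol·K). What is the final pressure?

1440 kPa

P₁ = nRT₁/V₁ = 2.60×8.314×473/33.9 = 302 kPa.
Isothermal: T stays 473 K; PV = const ⇒ V₂ = 7.12 L, P₂ = 1440 kPa.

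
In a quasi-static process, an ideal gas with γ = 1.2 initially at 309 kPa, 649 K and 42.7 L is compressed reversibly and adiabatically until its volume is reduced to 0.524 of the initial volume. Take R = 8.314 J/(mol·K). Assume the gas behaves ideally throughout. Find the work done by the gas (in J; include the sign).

n = P₁V₁/(RT₁) = 309×42.7/(8.314×649) = 2.45 mol.
Adiabatic: TV^(γ−1) = const ⇒ T₂ = 649×(1.91)^0.200 = 739 K; PV^γ = const ⇒ P₂ = 671 kPa.
ΔU = nCvΔT = 2.45×41.6×(739−649) = 9100 J.
Q = 0 for an adiabatic process, so W = −ΔU = -9100 J.

-9100 J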